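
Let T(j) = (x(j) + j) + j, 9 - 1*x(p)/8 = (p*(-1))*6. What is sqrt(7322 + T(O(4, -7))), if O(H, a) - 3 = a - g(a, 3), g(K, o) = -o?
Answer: 12*sqrt(51) ≈ 85.697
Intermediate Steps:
x(p) = 72 + 48*p (x(p) = 72 - 8*p*(-1)*6 = 72 - 8*(-p)*6 = 72 - (-48)*p = 72 + 48*p)
O(H, a) = 6 + a (O(H, a) = 3 + (a - (-1)*3) = 3 + (a - 1*(-3)) = 3 + (a + 3) = 3 + (3 + a) = 6 + a)
T(j) = 72 + 50*j (T(j) = ((72 + 48*j) + j) + j = (72 + 49*j) + j = 72 + 50*j)
sqrt(7322 + T(O(4, -7))) = sqrt(7322 + (72 + 50*(6 - 7))) = sqrt(7322 + (72 + 50*(-1))) = sqrt(7322 + (72 - 50)) = sqrt(7322 + 22) = sqrt(7344) = 12*sqrt(51)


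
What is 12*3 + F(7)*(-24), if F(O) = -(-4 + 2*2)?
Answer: 36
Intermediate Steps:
F(O) = 0 (F(O) = -(-4 + 4) = -1*0 = 0)
12*3 + F(7)*(-24) = 12*3 + 0*(-24) = 36 + 0 = 36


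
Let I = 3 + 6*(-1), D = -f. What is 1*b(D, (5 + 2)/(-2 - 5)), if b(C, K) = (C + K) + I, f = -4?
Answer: 0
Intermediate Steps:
D = 4 (D = -1*(-4) = 4)
I = -3 (I = 3 - 6 = -3)
b(C, K) = -3 + C + K (b(C, K) = (C + K) - 3 = -3 + C + K)
1*b(D, (5 + 2)/(-2 - 5)) = 1*(-3 + 4 + (5 + 2)/(-2 - 5)) = 1*(-3 + 4 + 7/(-7)) = 1*(-3 + 4 + 7*(-⅐)) = 1*(-3 + 4 - 1) = 1*0 = 0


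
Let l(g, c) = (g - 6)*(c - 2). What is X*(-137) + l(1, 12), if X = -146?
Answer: 19952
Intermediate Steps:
l(g, c) = (-6 + g)*(-2 + c)
X*(-137) + l(1, 12) = -146*(-137) + (12 - 6*12 - 2*1 + 12*1) = 20002 + (12 - 72 - 2 + 12) = 20002 - 50 = 19952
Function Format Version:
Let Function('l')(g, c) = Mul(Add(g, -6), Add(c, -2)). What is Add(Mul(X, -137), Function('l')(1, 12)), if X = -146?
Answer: 19952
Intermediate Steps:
Function('l')(g, c) = Mul(Add(-6, g), Add(-2, c))
Add(Mul(X, -137), Function('l')(1, 12)) = Add(Mul(-146, -137), Add(12, Mul(-6, 12), Mul(-2, 1), Mul(12, 1))) = Add(20002, Add(12, -72, -2, 12)) = Add(20002, -50) = 19952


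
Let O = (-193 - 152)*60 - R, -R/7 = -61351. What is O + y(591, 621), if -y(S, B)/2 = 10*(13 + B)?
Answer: -462837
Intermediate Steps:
R = 429457 (R = -7*(-61351) = 429457)
y(S, B) = -260 - 20*B (y(S, B) = -20*(13 + B) = -2*(130 + 10*B) = -260 - 20*B)
O = -450157 (O = (-193 - 152)*60 - 1*429457 = -345*60 - 429457 = -20700 - 429457 = -450157)
O + y(591, 621) = -450157 + (-260 - 20*621) = -450157 + (-260 - 12420) = -450157 - 12680 = -462837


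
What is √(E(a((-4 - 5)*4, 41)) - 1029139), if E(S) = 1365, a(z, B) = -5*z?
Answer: 11*I*√8494 ≈ 1013.8*I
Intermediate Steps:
√(E(a((-4 - 5)*4, 41)) - 1029139) = √(1365 - 1029139) = √(-1027774) = 11*I*√8494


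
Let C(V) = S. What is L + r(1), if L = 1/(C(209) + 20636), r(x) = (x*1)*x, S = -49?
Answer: 20588/20587 ≈ 1.0000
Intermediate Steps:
C(V) = -49
r(x) = x² (r(x) = x*x = x²)
L = 1/20587 (L = 1/(-49 + 20636) = 1/20587 ≈ 4.8574e-5)
L + r(1) = 1/20587 + 1² = 1/20587 + 1 = 20588/20587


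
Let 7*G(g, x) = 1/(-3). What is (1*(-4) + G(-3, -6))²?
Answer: 7225/441 ≈ 16.383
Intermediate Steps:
G(g, x) = -1/21 (G(g, x) = (⅐)/(-3) = (⅐)*(-⅓) = -1/21)
(1*(-4) + G(-3, -6))² = (1*(-4) - 1/21)² = (-4 - 1/21)² = (-85/21)² = 7225/441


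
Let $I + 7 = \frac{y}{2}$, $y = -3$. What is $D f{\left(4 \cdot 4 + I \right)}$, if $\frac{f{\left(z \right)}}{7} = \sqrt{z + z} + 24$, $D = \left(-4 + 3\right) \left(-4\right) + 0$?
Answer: $672 + 28 \sqrt{15} \approx 780.44$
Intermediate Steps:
$D = 4$ ($D = \left(-1\right) \left(-4\right) + 0 = 4 + 0 = 4$)
$I = - \frac{17}{2}$ ($I = -7 - \frac{3}{2} = - \frac{17}{2} \approx -8.5$)
$f{\left(z \right)} = 168 + 7 \sqrt{2} \sqrt{z}$ ($f{\left(z \right)} = 7 \left(\sqrt{z + z} + 24\right) = 7 \left(\sqrt{2 z} + 24\right) = 7 \left(\sqrt{2} \sqrt{z} + 24\right) = 7 \left(24 + \sqrt{2} \sqrt{z}\right) = 168 + 7 \sqrt{2} \sqrt{z}$)
$D f{\left(4 \cdot 4 + I \right)} = 4 \left(168 + 7 \sqrt{2} \sqrt{4 \cdot 4 - \frac{17}{2}}\right) = 4 \left(168 + 7 \sqrt{2} \sqrt{16 - \frac{17}{2}}\right) = 4 \left(168 + 7 \sqrt{2} \sqrt{\frac{15}{2}}\right) = 4 \left(168 + 7 \sqrt{2} \frac{\sqrt{30}}{2}\right) = 4 \left(168 + 7 \sqrt{15}\right) = 672 + 28 \sqrt{15}$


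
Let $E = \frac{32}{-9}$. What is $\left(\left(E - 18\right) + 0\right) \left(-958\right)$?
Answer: $\frac{185852}{9} \approx 20650.0$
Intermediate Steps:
$E = - \frac{32}{9}$ ($E = 32 \left(- \frac{1}{9}\right) = - \frac{32}{9} \approx -3.5556$)
$\left(\left(E - 18\right) + 0\right) \left(-958\right) = \left(\left(- \frac{32}{9} - 18\right) + 0\right) \left(-958\right) = \left(- \frac{194}{9} + 0\right) \left(-958\right) = \left(- \frac{194}{9}\right) \left(-958\right) = \frac{185852}{9}$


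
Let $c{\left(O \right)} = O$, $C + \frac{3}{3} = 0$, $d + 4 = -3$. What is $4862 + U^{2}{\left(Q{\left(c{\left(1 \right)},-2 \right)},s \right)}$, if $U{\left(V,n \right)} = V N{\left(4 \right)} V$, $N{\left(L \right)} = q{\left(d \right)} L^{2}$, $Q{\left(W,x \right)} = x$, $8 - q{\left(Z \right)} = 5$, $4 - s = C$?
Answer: $41726$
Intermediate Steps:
$d = -7$ ($d = -4 - 3 = -7$)
$C = -1$ ($C = -1 + 0 = -1$)
$s = 5$ ($s = 4 - -1 = 4 + 1 = 5$)
$q{\left(Z \right)} = 3$ ($q{\left(Z \right)} = 8 - 5 = 3$)
$N{\left(L \right)} = 3 L^{2}$
$U{\left(V,n \right)} = 48 V^{2}$ ($U{\left(V,n \right)} = V 3 \cdot 4^{2} V = V 3 \cdot 16 V = V 48 V = 48 V V = 48 V^{2}$)
$4862 + U^{2}{\left(Q{\left(c{\left(1 \right)},-2 \right)},s \right)} = 4862 + \left(48 \left(-2\right)^{2}\right)^{2} = 4862 + \left(48 \cdot 4\right)^{2} = 4862 + 192^{2} = 4862 + 36864 = 41726$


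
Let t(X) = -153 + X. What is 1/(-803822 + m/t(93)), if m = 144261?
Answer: -20/16124527 ≈ -1.2403e-6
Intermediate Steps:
1/(-803822 + m/t(93)) = 1/(-803822 + 144261/(-153 + 93)) = 1/(-803822 + 144261/(-60)) = 1/(-803822 + 144261*(-1/60)) = 1/(-803822 - 48087/20) = 1/(-16124527/20) = -20/16124527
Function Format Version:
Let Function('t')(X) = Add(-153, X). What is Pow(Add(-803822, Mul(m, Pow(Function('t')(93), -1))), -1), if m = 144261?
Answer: Rational(-20, 16124527) ≈ -1.2403e-6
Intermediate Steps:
Pow(Add(-803822, Mul(m, Pow(Function('t')(93), -1))), -1) = Pow(Add(-803822, Mul(144261, Pow(Add(-153, 93), -1))), -1) = Pow(Add(-803822, Mul(144261, Pow(-60, -1))), -1) = Pow(Add(-803822, Mul(144261, Rational(-1, 60))), -1) = Pow(Add(-803822, Rational(-48087, 20)), -1) = Pow(Rational(-16124527, 20), -1) = Rational(-20, 16124527)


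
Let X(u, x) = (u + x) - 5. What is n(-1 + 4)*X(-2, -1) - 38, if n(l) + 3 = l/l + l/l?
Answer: -30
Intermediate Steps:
X(u, x) = -5 + u + x
n(l) = -1 (n(l) = -3 + (l/l + l/l) = -3 + (1 + 1) = -3 + 2 = -1)
n(-1 + 4)*X(-2, -1) - 38 = -(-5 - 2 - 1) - 38 = -1*(-8) - 38 = 8 - 38 = -30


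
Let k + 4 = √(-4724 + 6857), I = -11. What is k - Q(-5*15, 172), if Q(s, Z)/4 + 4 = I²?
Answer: -472 + 3*√237 ≈ -425.82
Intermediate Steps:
k = -4 + 3*√237 (k = -4 + √(-4724 + 6857) = -4 + √2133 = -4 + 3*√237 ≈ 42.184)
Q(s, Z) = 468 (Q(s, Z) = -16 + 4*(-11)² = -16 + 4*121 = -16 + 484 = 468)
k - Q(-5*15, 172) = (-4 + 3*√237) - 1*468 = (-4 + 3*√237) - 468 = -472 + 3*√237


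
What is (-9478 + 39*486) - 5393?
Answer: 4083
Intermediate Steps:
(-9478 + 39*486) - 5393 = (-9478 + 18954) - 5393 = 9476 - 5393 = 4083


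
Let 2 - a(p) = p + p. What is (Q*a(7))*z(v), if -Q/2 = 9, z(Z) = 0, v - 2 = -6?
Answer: 0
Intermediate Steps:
v = -4 (v = 2 - 6 = -4)
a(p) = 2 - 2*p (a(p) = 2 - (p + p) = 2 - 2*p)
Q = -18 (Q = -2*9 = -18)
(Q*a(7))*z(v) = -18*(2 - 2*7)*0 = -18*(2 - 14)*0 = -18*(-12)*0 = 216*0 = 0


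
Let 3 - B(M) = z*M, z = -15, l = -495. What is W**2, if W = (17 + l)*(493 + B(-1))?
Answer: 52862286724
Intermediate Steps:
B(M) = 3 + 15*M (B(M) = 3 - (-15)*M = 3 + 15*M)
W = -229918 (W = (17 - 495)*(493 + (3 + 15*(-1))) = -478*(493 + (3 - 15)) = -478*(493 - 12) = -478*481 = -229918)
W**2 = (-229918)**2 = 52862286724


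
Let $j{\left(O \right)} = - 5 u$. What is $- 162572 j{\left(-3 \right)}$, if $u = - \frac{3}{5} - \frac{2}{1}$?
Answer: $-2113436$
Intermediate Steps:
$u = - \frac{13}{5}$ ($u = \left(-3\right) \frac{1}{5} - 2 = - \frac{3}{5} - 2 = - \frac{13}{5} \approx -2.6$)
$j{\left(O \right)} = 13$ ($j{\left(O \right)} = \left(-5\right) \left(- \frac{13}{5}\right) = 13$)
$- 162572 j{\left(-3 \right)} = - 162572 \cdot 13 = \left(-1\right) 2113436 = -2113436$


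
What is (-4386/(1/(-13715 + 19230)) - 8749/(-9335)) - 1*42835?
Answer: -226202210626/9335 ≈ -2.4232e+7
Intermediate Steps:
(-4386/(1/(-13715 + 19230)) - 8749/(-9335)) - 1*42835 = (-4386/(1/5515) - 8749*(-1/9335)) - 42835 = (-4386/1/5515 + 8749/9335) - 42835 = (-4386*5515 + 8749/9335) - 42835 = (-24188790 + 8749/9335) - 42835 = -225802345901/9335 - 42835 = -226202210626/9335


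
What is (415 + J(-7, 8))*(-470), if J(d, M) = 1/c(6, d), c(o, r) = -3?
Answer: -584680/3 ≈ -1.9489e+5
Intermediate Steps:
J(d, M) = -1/3 (J(d, M) = 1/(-3) = -1/3)
(415 + J(-7, 8))*(-470) = (415 - 1/3)*(-470) = (1244/3)*(-470) = -584680/3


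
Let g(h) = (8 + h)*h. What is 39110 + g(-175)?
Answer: 68335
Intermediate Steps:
g(h) = h*(8 + h)
39110 + g(-175) = 39110 - 175*(8 - 175) = 39110 - 175*(-167) = 39110 + 29225 = 68335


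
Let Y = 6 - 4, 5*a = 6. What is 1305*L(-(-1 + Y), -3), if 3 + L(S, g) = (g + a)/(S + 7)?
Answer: -8613/2 ≈ -4306.5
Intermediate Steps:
a = 6/5 (a = (⅕)*6 = 6/5 ≈ 1.2000)
Y = 2
L(S, g) = -3 + (6/5 + g)/(7 + S) (L(S, g) = -3 + (g + 6/5)/(S + 7) = -3 + (6/5 + g)/(7 + S))
1305*L(-(-1 + Y), -3) = 1305*((-99/5 - 3 - (-3)*(-1 + 2))/(7 - (-1 + 2))) = 1305*((-99/5 - 3 - (-3))/(7 - 1*1)) = 1305*((-99/5 - 3 - 3*(-1))/(7 - 1)) = 1305*((-99/5 - 3 + 3)/6) = 1305*((⅙)*(-99/5)) = 1305*(-33/10) = -8613/2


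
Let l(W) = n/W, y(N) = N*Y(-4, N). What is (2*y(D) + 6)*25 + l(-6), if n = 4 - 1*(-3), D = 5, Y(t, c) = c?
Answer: 8393/6 ≈ 1398.8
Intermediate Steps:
y(N) = N² (y(N) = N*N = N²)
n = 7 (n = 4 + 3 = 7)
l(W) = 7/W
(2*y(D) + 6)*25 + l(-6) = (2*5² + 6)*25 + 7/(-6) = (2*25 + 6)*25 + 7*(-⅙) = (50 + 6)*25 - 7/6 = 56*25 - 7/6 = 1400 - 7/6 = 8393/6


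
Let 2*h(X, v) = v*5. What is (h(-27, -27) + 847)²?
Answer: 2430481/4 ≈ 6.0762e+5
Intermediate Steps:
h(X, v) = 5*v/2 (h(X, v) = (v*5)/2 = (5*v)/2 = 5*v/2)
(h(-27, -27) + 847)² = ((5/2)*(-27) + 847)² = (-135/2 + 847)² = (1559/2)² = 2430481/4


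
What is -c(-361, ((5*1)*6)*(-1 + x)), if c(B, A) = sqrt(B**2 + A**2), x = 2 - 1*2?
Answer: -sqrt(131221) ≈ -362.24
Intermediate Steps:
x = 0 (x = 2 - 2 = 0)
c(B, A) = sqrt(A**2 + B**2)
-c(-361, ((5*1)*6)*(-1 + x)) = -sqrt((((5*1)*6)*(-1 + 0))**2 + (-361)**2) = -sqrt(((5*6)*(-1))**2 + 130321) = -sqrt((30*(-1))**2 + 130321) = -sqrt((-30)**2 + 130321) = -sqrt(900 + 130321) = -sqrt(131221)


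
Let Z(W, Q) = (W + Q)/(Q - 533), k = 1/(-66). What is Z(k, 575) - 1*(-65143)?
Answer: 180614345/2772 ≈ 65157.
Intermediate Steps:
k = -1/66 ≈ -0.015152
Z(W, Q) = (Q + W)/(-533 + Q)
Z(k, 575) - 1*(-65143) = (575 - 1/66)/(-533 + 575) - 1*(-65143) = (37949/66)/42 + 65143 = (1/42)*(37949/66) + 65143 = 37949/2772 + 65143 = 180614345/2772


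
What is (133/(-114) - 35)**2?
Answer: 47089/36 ≈ 1308.0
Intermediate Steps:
(133/(-114) - 35)**2 = (133*(-1/114) - 35)**2 = (-7/6 - 35)**2 = (-217/6)**2 = 47089/36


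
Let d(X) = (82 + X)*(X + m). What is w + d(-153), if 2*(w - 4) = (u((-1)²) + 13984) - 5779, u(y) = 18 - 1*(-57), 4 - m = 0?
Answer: 14723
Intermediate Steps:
m = 4 (m = 4 - 1*0 = 4 + 0 = 4)
u(y) = 75 (u(y) = 18 + 57 = 75)
d(X) = (4 + X)*(82 + X) (d(X) = (82 + X)*(X + 4) = (82 + X)*(4 + X) = (4 + X)*(82 + X))
w = 4144 (w = 4 + ((75 + 13984) - 5779)/2 = 4 + (14059 - 5779)/2 = 4 + (½)*8280 = 4 + 4140 = 4144)
w + d(-153) = 4144 + (328 + (-153)² + 86*(-153)) = 4144 + (328 + 23409 - 13158) = 4144 + 10579 = 14723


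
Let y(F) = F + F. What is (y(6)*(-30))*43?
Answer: -15480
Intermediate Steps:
y(F) = 2*F
(y(6)*(-30))*43 = ((2*6)*(-30))*43 = (12*(-30))*43 = -360*43 = -15480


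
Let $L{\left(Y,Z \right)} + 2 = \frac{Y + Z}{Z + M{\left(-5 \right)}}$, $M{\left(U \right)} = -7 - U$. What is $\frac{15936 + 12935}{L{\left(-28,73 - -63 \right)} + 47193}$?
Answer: $\frac{1934357}{3161851} \approx 0.61178$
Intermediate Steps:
$L{\left(Y,Z \right)} = -2 + \frac{Y + Z}{-2 + Z}$ ($L{\left(Y,Z \right)} = -2 + \frac{Y + Z}{Z - 2} = -2 + \frac{Y + Z}{-2 + Z}$)
$\frac{15936 + 12935}{L{\left(-28,73 - -63 \right)} + 47193} = \frac{15936 + 12935}{\frac{4 - 28 - \left(73 - -63\right)}{-2 + \left(73 - -63\right)} + 47193} = \frac{28871}{\frac{4 - 28 - \left(73 + 63\right)}{-2 + \left(73 + 63\right)} + 47193} = \frac{28871}{\frac{4 - 28 - 136}{-2 + 136} + 47193} = \frac{28871}{\frac{4 - 28 - 136}{134} + 47193} = \frac{28871}{\frac{1}{134} \left(-160\right) + 47193} = \frac{28871}{- \frac{80}{67} + 47193} = \frac{28871}{\frac{3161851}{67}} = 28871 \cdot \frac{67}{3161851} = \frac{1934357}{3161851}$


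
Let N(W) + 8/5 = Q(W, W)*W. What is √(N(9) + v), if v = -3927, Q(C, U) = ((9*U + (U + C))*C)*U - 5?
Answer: √1704935/5 ≈ 261.15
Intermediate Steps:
Q(C, U) = -5 + C*U*(C + 10*U) (Q(C, U) = ((9*U + (C + U))*C)*U - 5 = ((C + 10*U)*C)*U - 5 = (C*(C + 10*U))*U - 5 = C*U*(C + 10*U) - 5 = -5 + C*U*(C + 10*U))
N(W) = -8/5 + W*(-5 + 11*W³) (N(W) = -8/5 + (-5 + W*W² + 10*W*W²)*W = -8/5 + (-5 + W³ + 10*W³)*W = -8/5 + (-5 + 11*W³)*W = -8/5 + W*(-5 + 11*W³))
√(N(9) + v) = √((-8/5 - 5*9 + 11*9⁴) - 3927) = √((-8/5 - 45 + 11*6561) - 3927) = √((-8/5 - 45 + 72171) - 3927) = √(360622/5 - 3927) = √(340987/5) = √1704935/5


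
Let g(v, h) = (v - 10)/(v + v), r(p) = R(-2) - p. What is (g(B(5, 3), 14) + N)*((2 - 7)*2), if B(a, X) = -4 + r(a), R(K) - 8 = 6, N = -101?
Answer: 1015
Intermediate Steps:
R(K) = 14 (R(K) = 8 + 6 = 14)
r(p) = 14 - p
B(a, X) = 10 - a (B(a, X) = -4 + (14 - a) = 10 - a)
g(v, h) = (-10 + v)/(2*v) (g(v, h) = (-10 + v)/((2*v)) = (-10 + v)*(1/(2*v)) = (-10 + v)/(2*v))
(g(B(5, 3), 14) + N)*((2 - 7)*2) = ((-10 + (10 - 1*5))/(2*(10 - 1*5)) - 101)*((2 - 7)*2) = ((-10 + (10 - 5))/(2*(10 - 5)) - 101)*(-5*2) = ((½)*(-10 + 5)/5 - 101)*(-10) = ((½)*(⅕)*(-5) - 101)*(-10) = (-½ - 101)*(-10) = -203/2*(-10) = 1015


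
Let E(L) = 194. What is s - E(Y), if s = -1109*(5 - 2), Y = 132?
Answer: -3521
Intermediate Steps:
s = -3327 (s = -1109*3 = -3327)
s - E(Y) = -3327 - 1*194 = -3327 - 194 = -3521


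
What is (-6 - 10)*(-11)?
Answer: 176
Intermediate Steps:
(-6 - 10)*(-11) = -16*(-11) = 176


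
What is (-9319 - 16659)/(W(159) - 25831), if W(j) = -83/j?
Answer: 2065251/2053606 ≈ 1.0057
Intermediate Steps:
(-9319 - 16659)/(W(159) - 25831) = (-9319 - 16659)/(-83/159 - 25831) = -25978/(-83*1/159 - 25831) = -25978/(-83/159 - 25831) = -25978/(-4107212/159) = -25978*(-159/4107212) = 2065251/2053606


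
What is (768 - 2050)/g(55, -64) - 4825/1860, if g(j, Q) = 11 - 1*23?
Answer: 38777/372 ≈ 104.24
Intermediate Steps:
g(j, Q) = -12 (g(j, Q) = 11 - 23 = -12)
(768 - 2050)/g(55, -64) - 4825/1860 = (768 - 2050)/(-12) - 4825/1860 = -1282*(-1/12) - 4825*1/1860 = 641/6 - 965/372 = 38777/372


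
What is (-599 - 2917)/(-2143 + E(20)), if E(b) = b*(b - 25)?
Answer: 3516/2243 ≈ 1.5675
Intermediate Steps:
E(b) = b*(-25 + b)
(-599 - 2917)/(-2143 + E(20)) = (-599 - 2917)/(-2143 + 20*(-25 + 20)) = -3516/(-2143 + 20*(-5)) = -3516/(-2143 - 100) = -3516/(-2243) = -3516*(-1/2243) = 3516/2243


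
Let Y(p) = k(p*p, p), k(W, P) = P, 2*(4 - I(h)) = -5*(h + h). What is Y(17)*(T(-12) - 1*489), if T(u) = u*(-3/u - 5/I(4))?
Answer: -16643/2 ≈ -8321.5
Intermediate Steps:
I(h) = 4 + 5*h (I(h) = 4 - (-5)*(h + h)/2 = 4 - (-5)*2*h/2 = 4 - (-5)*h = 4 + 5*h)
Y(p) = p
T(u) = u*(-5/24 - 3/u) (T(u) = u*(-3/u - 5/(4 + 5*4)) = u*(-3/u - 5/(4 + 20)) = u*(-3/u - 5/24) = u*(-5/24 - 3/u))
Y(17)*(T(-12) - 1*489) = 17*((-3 - 5/24*(-12)) - 1*489) = 17*((-3 + 5/2) - 489) = 17*(-½ - 489) = 17*(-979/2) = -16643/2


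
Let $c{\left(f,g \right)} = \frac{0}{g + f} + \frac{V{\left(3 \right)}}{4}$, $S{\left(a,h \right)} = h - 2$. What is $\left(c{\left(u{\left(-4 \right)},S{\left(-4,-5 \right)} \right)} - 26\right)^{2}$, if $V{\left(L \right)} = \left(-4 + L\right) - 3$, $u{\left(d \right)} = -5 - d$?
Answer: $729$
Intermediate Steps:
$S{\left(a,h \right)} = -2 + h$
$V{\left(L \right)} = -7 + L$
$c{\left(f,g \right)} = -1$ ($c{\left(f,g \right)} = \frac{0}{g + f} + \frac{-7 + 3}{4} = \frac{0}{f + g} - 1 = 0 - 1 = -1$)
$\left(c{\left(u{\left(-4 \right)},S{\left(-4,-5 \right)} \right)} - 26\right)^{2} = \left(-1 - 26\right)^{2} = \left(-27\right)^{2} = 729$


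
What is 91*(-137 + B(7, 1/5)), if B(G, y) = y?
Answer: -62244/5 ≈ -12449.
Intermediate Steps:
91*(-137 + B(7, 1/5)) = 91*(-137 + 1/5) = 91*(-684/5) = -62244/5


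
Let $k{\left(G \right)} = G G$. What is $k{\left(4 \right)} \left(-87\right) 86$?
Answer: $-119712$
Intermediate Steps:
$k{\left(G \right)} = G^{2}$
$k{\left(4 \right)} \left(-87\right) 86 = 4^{2} \left(-87\right) 86 = 16 \left(-87\right) 86 = \left(-1392\right) 86 = -119712$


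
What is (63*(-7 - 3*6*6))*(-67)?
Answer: 485415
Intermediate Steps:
(63*(-7 - 3*6*6))*(-67) = (63*(-7 - 18*6))*(-67) = (63*(-7 - 108))*(-67) = (63*(-115))*(-67) = -7245*(-67) = 485415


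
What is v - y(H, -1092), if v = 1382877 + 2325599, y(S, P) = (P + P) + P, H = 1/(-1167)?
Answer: 3711752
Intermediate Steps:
H = -1/1167 ≈ -0.00085690
y(S, P) = 3*P (y(S, P) = 2*P + P = 3*P)
v = 3708476
v - y(H, -1092) = 3708476 - 3*(-1092) = 3708476 - 1*(-3276) = 3708476 + 3276 = 3711752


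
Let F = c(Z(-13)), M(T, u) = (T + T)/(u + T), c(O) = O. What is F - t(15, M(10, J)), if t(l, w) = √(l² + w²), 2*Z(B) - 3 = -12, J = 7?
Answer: -9/2 - 5*√2617/17 ≈ -19.546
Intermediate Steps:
Z(B) = -9/2 (Z(B) = 3/2 + (½)*(-12) = 3/2 - 6 = -9/2)
M(T, u) = 2*T/(T + u) (M(T, u) = (2*T)/(T + u) = 2*T/(T + u))
F = -9/2 ≈ -4.5000
F - t(15, M(10, J)) = -9/2 - √(15² + (2*10/(10 + 7))²) = -9/2 - √(225 + (2*10/17)²) = -9/2 - √(225 + (2*10*(1/17))²) = -9/2 - √(225 + (20/17)²) = -9/2 - √(225 + 400/289) = -9/2 - √(65425/289) = -9/2 - 5*√2617/17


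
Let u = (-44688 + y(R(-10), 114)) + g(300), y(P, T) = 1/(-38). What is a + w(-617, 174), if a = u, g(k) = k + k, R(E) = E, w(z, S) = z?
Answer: -1698791/38 ≈ -44705.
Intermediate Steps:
g(k) = 2*k
y(P, T) = -1/38
u = -1675345/38 (u = (-44688 - 1/38) + 2*300 = -1698145/38 + 600 = -1675345/38 ≈ -44088.)
a = -1675345/38 ≈ -44088.
a + w(-617, 174) = -1675345/38 - 617 = -1698791/38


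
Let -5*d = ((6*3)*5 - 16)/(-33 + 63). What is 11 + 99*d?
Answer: -946/25 ≈ -37.840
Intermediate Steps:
d = -37/75 (d = -((6*3)*5 - 16)/(5*(-33 + 63)) = -(18*5 - 16)/(5*30) = -(90 - 16)/(5*30) = -74/(5*30) = -⅕*37/15 = -37/75 ≈ -0.49333)
11 + 99*d = 11 + 99*(-37/75) = 11 - 1221/25 = -946/25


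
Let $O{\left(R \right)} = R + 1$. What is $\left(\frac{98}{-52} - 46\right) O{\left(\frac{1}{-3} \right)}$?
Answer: $- \frac{415}{13} \approx -31.923$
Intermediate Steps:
$O{\left(R \right)} = 1 + R$
$\left(\frac{98}{-52} - 46\right) O{\left(\frac{1}{-3} \right)} = \left(\frac{98}{-52} - 46\right) \left(1 + \frac{1}{-3}\right) = \left(98 \left(- \frac{1}{52}\right) - 46\right) \left(1 - \frac{1}{3}\right) = \left(- \frac{49}{26} - 46\right) \frac{2}{3} = \left(- \frac{1245}{26}\right) \frac{2}{3} = - \frac{415}{13}$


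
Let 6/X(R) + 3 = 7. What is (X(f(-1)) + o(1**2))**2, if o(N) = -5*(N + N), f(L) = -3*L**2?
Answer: 289/4 ≈ 72.250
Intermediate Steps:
X(R) = 3/2 (X(R) = 6/(-3 + 7) = 6/4 = 6*(1/4) = 3/2)
o(N) = -10*N
(X(f(-1)) + o(1**2))**2 = (3/2 - 10*1**2)**2 = (3/2 - 10*1)**2 = (3/2 - 10)**2 = (-17/2)**2 = 289/4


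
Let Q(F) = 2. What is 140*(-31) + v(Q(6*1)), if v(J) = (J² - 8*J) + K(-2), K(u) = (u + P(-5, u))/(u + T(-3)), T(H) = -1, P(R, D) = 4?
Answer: -13058/3 ≈ -4352.7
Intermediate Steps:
K(u) = (4 + u)/(-1 + u) (K(u) = (u + 4)/(u - 1) = (4 + u)/(-1 + u))
v(J) = -⅔ + J² - 8*J (v(J) = (J² - 8*J) + (4 - 2)/(-1 - 2) = (J² - 8*J) + 2/(-3) = (J² - 8*J) - ⅓*2 = (J² - 8*J) - ⅔ = -⅔ + J² - 8*J)
140*(-31) + v(Q(6*1)) = 140*(-31) + (-⅔ + 2² - 8*2) = -4340 + (-⅔ + 4 - 16) = -4340 - 38/3 = -13058/3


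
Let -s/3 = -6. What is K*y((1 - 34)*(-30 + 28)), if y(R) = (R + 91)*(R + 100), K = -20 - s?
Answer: -990356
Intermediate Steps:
s = 18 (s = -3*(-6) = 18)
K = -38 (K = -20 - 1*18 = -20 - 18 = -38)
y(R) = (91 + R)*(100 + R)
K*y((1 - 34)*(-30 + 28)) = -38*(9100 + ((1 - 34)*(-30 + 28))² + 191*((1 - 34)*(-30 + 28))) = -38*(9100 + (-33*(-2))² + 191*(-33*(-2))) = -38*(9100 + 66² + 191*66) = -38*(9100 + 4356 + 12606) = -38*26062 = -990356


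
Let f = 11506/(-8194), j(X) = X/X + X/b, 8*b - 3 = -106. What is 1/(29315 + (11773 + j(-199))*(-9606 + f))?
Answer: -421991/47784892345825 ≈ -8.8311e-9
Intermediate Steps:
b = -103/8 (b = 3/8 + (⅛)*(-106) = 3/8 - 53/4 = -103/8 ≈ -12.875)
j(X) = 1 - 8*X/103 (j(X) = X/X + X/(-103/8) = 1 + X*(-8/103) = 1 - 8*X/103)
f = -5753/4097 (f = 11506*(-1/8194) = -5753/4097 ≈ -1.4042)
1/(29315 + (11773 + j(-199))*(-9606 + f)) = 1/(29315 + (11773 + (1 - 8/103*(-199)))*(-9606 - 5753/4097)) = 1/(29315 + (11773 + (1 + 1592/103))*(-39361535/4097)) = 1/(29315 + (11773 + 1695/103)*(-39361535/4097)) = 1/(29315 + (1214314/103)*(-39361535/4097)) = 1/(29315 - 47797263011990/421991) = 1/(-47784892345825/421991) = -421991/47784892345825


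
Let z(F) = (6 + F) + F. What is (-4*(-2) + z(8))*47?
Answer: 1410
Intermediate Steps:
z(F) = 6 + 2*F
(-4*(-2) + z(8))*47 = (-4*(-2) + (6 + 2*8))*47 = (8 + (6 + 16))*47 = (8 + 22)*47 = 30*47 = 1410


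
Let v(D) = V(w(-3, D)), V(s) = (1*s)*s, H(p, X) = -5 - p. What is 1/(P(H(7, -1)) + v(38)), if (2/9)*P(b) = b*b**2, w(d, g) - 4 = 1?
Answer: -1/7751 ≈ -0.00012902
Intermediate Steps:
w(d, g) = 5 (w(d, g) = 4 + 1 = 5)
P(b) = 9*b**3/2 (P(b) = 9*(b*b**2)/2 = 9*b**3/2)
V(s) = s**2 (V(s) = s*s = s**2)
v(D) = 25 (v(D) = 5**2 = 25)
1/(P(H(7, -1)) + v(38)) = 1/(9*(-5 - 1*7)**3/2 + 25) = 1/(9*(-5 - 7)**3/2 + 25) = 1/((9/2)*(-12)**3 + 25) = 1/((9/2)*(-1728) + 25) = 1/(-7776 + 25) = 1/(-7751) = -1/7751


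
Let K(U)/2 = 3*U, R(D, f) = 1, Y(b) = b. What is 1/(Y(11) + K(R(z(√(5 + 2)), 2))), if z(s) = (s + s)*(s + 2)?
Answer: 1/17 ≈ 0.058824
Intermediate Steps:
z(s) = 2*s*(2 + s) (z(s) = (2*s)*(2 + s) = 2*s*(2 + s))
K(U) = 6*U (K(U) = 2*(3*U) = 6*U)
1/(Y(11) + K(R(z(√(5 + 2)), 2))) = 1/(11 + 6*1) = 1/(11 + 6) = 1/17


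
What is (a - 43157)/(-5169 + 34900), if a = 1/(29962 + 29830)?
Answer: -2580443343/1777675952 ≈ -1.4516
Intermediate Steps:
a = 1/59792 ≈ 1.6725e-5
(a - 43157)/(-5169 + 34900) = (1/59792 - 43157)/(-5169 + 34900) = -2580443343/59792/29731 = -2580443343/59792*1/29731 = -2580443343/1777675952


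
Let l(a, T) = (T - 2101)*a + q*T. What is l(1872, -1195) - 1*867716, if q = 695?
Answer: -7868353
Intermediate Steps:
l(a, T) = 695*T + a*(-2101 + T) (l(a, T) = (T - 2101)*a + 695*T = (-2101 + T)*a + 695*T = a*(-2101 + T) + 695*T = 695*T + a*(-2101 + T))
l(1872, -1195) - 1*867716 = (-2101*1872 + 695*(-1195) - 1195*1872) - 1*867716 = (-3933072 - 830525 - 2237040) - 867716 = -7000637 - 867716 = -7868353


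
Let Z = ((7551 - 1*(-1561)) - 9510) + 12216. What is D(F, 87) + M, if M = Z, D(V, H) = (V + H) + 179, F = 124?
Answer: 12208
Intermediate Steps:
Z = 11818 (Z = ((7551 + 1561) - 9510) + 12216 = (9112 - 9510) + 12216 = -398 + 12216 = 11818)
D(V, H) = 179 + H + V (D(V, H) = (H + V) + 179 = 179 + H + V)
M = 11818
D(F, 87) + M = (179 + 87 + 124) + 11818 = 390 + 11818 = 12208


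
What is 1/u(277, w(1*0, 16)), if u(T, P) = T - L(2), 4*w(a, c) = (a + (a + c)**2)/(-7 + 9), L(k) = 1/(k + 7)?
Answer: 9/2492 ≈ 0.0036116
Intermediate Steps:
L(k) = 1/(7 + k)
w(a, c) = a/8 + (a + c)**2/8 (w(a, c) = ((a + (a + c)**2)/(-7 + 9))/4 = ((a + (a + c)**2)/2)/4 = ((a + (a + c)**2)*(1/2))/4 = (a/2 + (a + c)**2/2)/4 = a/8 + (a + c)**2/8)
u(T, P) = -1/9 + T (u(T, P) = T - 1/(7 + 2) = T - 1/9 = -1/9 + T)
1/u(277, w(1*0, 16)) = 1/(-1/9 + 277) = 1/(2492/9) = 9/2492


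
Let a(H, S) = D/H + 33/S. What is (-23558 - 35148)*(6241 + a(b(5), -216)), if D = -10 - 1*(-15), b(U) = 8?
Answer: -6595413629/18 ≈ -3.6641e+8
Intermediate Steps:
D = 5 (D = -10 + 15 = 5)
a(H, S) = 5/H + 33/S
(-23558 - 35148)*(6241 + a(b(5), -216)) = (-23558 - 35148)*(6241 + (5/8 + 33/(-216))) = -58706*(6241 + (5*(1/8) + 33*(-1/216))) = -58706*(6241 + (5/8 - 11/72)) = -58706*(6241 + 17/36) = -58706*224693/36 = -6595413629/18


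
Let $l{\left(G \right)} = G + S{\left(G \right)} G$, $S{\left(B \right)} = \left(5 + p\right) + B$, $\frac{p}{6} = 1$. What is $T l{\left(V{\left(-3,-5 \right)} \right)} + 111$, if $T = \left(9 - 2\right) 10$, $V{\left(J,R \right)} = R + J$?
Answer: $-2129$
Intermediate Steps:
$p = 6$ ($p = 6 \cdot 1 = 6$)
$S{\left(B \right)} = 11 + B$ ($S{\left(B \right)} = \left(5 + 6\right) + B = 11 + B$)
$V{\left(J,R \right)} = J + R$
$T = 70$ ($T = 7 \cdot 10 = 70$)
$l{\left(G \right)} = G + G \left(11 + G\right)$ ($l{\left(G \right)} = G + \left(11 + G\right) G = G + G \left(11 + G\right)$)
$T l{\left(V{\left(-3,-5 \right)} \right)} + 111 = 70 \left(-3 - 5\right) \left(12 - 8\right) + 111 = 70 \left(- 8 \left(12 - 8\right)\right) + 111 = 70 \left(\left(-8\right) 4\right) + 111 = 70 \left(-32\right) + 111 = -2240 + 111 = -2129$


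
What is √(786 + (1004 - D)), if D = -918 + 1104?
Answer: 2*√401 ≈ 40.050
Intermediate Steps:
D = 186
√(786 + (1004 - D)) = √(786 + (1004 - 1*186)) = √(786 + (1004 - 186)) = √(786 + 818) = √1604 = 2*√401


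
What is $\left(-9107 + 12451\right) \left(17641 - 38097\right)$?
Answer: $-68404864$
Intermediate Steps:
$\left(-9107 + 12451\right) \left(17641 - 38097\right) = 3344 \left(-20456\right) = -68404864$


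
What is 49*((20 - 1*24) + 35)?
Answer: 1519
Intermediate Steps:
49*((20 - 1*24) + 35) = 49*((20 - 24) + 35) = 49*(-4 + 35) = 49*31 = 1519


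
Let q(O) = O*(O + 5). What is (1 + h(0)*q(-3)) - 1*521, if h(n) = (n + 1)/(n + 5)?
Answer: -2606/5 ≈ -521.20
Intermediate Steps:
q(O) = O*(5 + O)
h(n) = (1 + n)/(5 + n)
(1 + h(0)*q(-3)) - 1*521 = (1 + ((1 + 0)/(5 + 0))*(-3*(5 - 3))) - 1*521 = (1 + (1/5)*(-3*2)) - 521 = (1 + ((⅕)*1)*(-6)) - 521 = (1 + (⅕)*(-6)) - 521 = (1 - 6/5) - 521 = -⅕ - 521 = -2606/5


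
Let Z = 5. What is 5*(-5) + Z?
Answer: -20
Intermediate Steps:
5*(-5) + Z = 5*(-5) + 5 = -25 + 5 = -20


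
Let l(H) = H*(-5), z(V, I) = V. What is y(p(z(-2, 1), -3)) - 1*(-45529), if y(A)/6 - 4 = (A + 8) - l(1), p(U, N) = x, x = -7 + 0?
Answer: 45589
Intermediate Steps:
x = -7
l(H) = -5*H
p(U, N) = -7
y(A) = 102 + 6*A (y(A) = 24 + 6*((A + 8) - (-5)) = 24 + 6*((8 + A) - 1*(-5)) = 24 + 6*((8 + A) + 5) = 24 + 6*(13 + A) = 24 + (78 + 6*A) = 102 + 6*A)
y(p(z(-2, 1), -3)) - 1*(-45529) = (102 + 6*(-7)) - 1*(-45529) = (102 - 42) + 45529 = 60 + 45529 = 45589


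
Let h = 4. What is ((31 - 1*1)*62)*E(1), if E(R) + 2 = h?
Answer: 3720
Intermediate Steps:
E(R) = 2 (E(R) = -2 + 4 = 2)
((31 - 1*1)*62)*E(1) = ((31 - 1*1)*62)*2 = ((31 - 1)*62)*2 = (30*62)*2 = 1860*2 = 3720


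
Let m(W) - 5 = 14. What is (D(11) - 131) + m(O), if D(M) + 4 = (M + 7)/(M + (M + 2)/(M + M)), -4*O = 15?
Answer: -9728/85 ≈ -114.45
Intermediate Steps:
O = -15/4 (O = -¼*15 = -15/4 ≈ -3.7500)
m(W) = 19 (m(W) = 5 + 14 = 19)
D(M) = -4 + (7 + M)/(M + (2 + M)/(2*M)) (D(M) = -4 + (M + 7)/(M + (M + 2)/(M + M)) = -4 + (7 + M)/(M + (2 + M)/((2*M))) = -4 + (7 + M)/(M + (2 + M)*(1/(2*M))) = -4 + (7 + M)/(M + (2 + M)/(2*M)))
(D(11) - 131) + m(O) = (2*(-4 - 3*11² + 5*11)/(2 + 11 + 2*11²) - 131) + 19 = (2*(-4 - 3*121 + 55)/(2 + 11 + 2*121) - 131) + 19 = (2*(-4 - 363 + 55)/(2 + 11 + 242) - 131) + 19 = (2*(-312)/255 - 131) + 19 = (2*(1/255)*(-312) - 131) + 19 = (-208/85 - 131) + 19 = -11343/85 + 19 = -9728/85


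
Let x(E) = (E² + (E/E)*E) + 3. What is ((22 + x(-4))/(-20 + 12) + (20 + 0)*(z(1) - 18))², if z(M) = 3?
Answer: 5938969/64 ≈ 92796.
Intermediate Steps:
x(E) = 3 + E + E² (x(E) = (E² + 1*E) + 3 = (E² + E) + 3 = (E + E²) + 3 = 3 + E + E²)
((22 + x(-4))/(-20 + 12) + (20 + 0)*(z(1) - 18))² = ((22 + (3 - 4 + (-4)²))/(-20 + 12) + (20 + 0)*(3 - 18))² = ((22 + (3 - 4 + 16))/(-8) + 20*(-15))² = ((22 + 15)*(-⅛) - 300)² = (37*(-⅛) - 300)² = (-37/8 - 300)² = (-2437/8)² = 5938969/64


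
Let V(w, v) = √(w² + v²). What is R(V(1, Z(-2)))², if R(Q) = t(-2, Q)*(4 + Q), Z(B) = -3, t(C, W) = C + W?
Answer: 44 + 8*√10 ≈ 69.298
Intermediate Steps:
V(w, v) = √(v² + w²)
R(Q) = (-2 + Q)*(4 + Q)
R(V(1, Z(-2)))² = ((-2 + √((-3)² + 1²))*(4 + √((-3)² + 1²)))² = ((-2 + √(9 + 1))*(4 + √(9 + 1)))² = ((-2 + √10)*(4 + √10))² = (-2 + √10)²*(4 + √10)²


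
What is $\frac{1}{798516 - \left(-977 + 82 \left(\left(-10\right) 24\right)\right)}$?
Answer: $\frac{1}{819173} \approx 1.2207 \cdot 10^{-6}$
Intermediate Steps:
$\frac{1}{798516 - \left(-977 + 82 \left(\left(-10\right) 24\right)\right)} = \frac{1}{798516 + \left(977 - -19680\right)} = \frac{1}{798516 + \left(977 + 19680\right)} = \frac{1}{798516 + 20657} = \frac{1}{819173}$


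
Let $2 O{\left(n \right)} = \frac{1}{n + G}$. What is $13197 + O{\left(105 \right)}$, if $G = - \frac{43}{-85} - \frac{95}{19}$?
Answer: $\frac{225484027}{17086} \approx 13197.0$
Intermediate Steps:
$G = - \frac{382}{85}$ ($G = \left(-43\right) \left(- \frac{1}{85}\right) - 5 = \frac{43}{85} - 5 = - \frac{382}{85} \approx -4.4941$)
$O{\left(n \right)} = \frac{1}{2 \left(- \frac{382}{85} + n\right)}$ ($O{\left(n \right)} = \frac{1}{2 \left(n - \frac{382}{85}\right)} = \frac{1}{2 \left(- \frac{382}{85} + n\right)}$)
$13197 + O{\left(105 \right)} = 13197 + \frac{85}{2 \left(-382 + 85 \cdot 105\right)} = 13197 + \frac{85}{2 \left(-382 + 8925\right)} = 13197 + \frac{85}{2 \cdot 8543} = 13197 + \frac{85}{2} \cdot \frac{1}{8543} = 13197 + \frac{85}{17086} = \frac{225484027}{17086}$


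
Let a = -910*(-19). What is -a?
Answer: -17290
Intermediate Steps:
a = 17290
-a = -1*17290 = -17290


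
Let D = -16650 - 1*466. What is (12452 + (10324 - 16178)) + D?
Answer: -10518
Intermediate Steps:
D = -17116 (D = -16650 - 466 = -17116)
(12452 + (10324 - 16178)) + D = (12452 + (10324 - 16178)) - 17116 = (12452 - 5854) - 17116 = 6598 - 17116 = -10518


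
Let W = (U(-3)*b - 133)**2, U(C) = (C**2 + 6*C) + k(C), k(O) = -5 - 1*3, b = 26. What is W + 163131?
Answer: 493756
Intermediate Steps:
k(O) = -8 (k(O) = -5 - 3 = -8)
U(C) = -8 + C**2 + 6*C (U(C) = (C**2 + 6*C) - 8 = -8 + C**2 + 6*C)
W = 330625 (W = ((-8 + (-3)**2 + 6*(-3))*26 - 133)**2 = ((-8 + 9 - 18)*26 - 133)**2 = (-17*26 - 133)**2 = (-442 - 133)**2 = (-575)**2 = 330625)
W + 163131 = 330625 + 163131 = 493756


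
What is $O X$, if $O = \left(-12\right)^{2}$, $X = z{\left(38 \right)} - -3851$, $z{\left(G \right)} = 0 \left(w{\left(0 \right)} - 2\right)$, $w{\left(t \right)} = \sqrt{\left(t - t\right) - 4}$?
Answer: $554544$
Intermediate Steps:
$w{\left(t \right)} = 2 i$ ($w{\left(t \right)} = \sqrt{0 - 4} = \sqrt{-4} = 2 i$)
$z{\left(G \right)} = 0$ ($z{\left(G \right)} = 0 \left(2 i - 2\right) = 0 \left(-2 + 2 i\right) = 0$)
$X = 3851$ ($X = 0 - -3851 = 0 + 3851 = 3851$)
$O = 144$
$O X = 144 \cdot 3851 = 554544$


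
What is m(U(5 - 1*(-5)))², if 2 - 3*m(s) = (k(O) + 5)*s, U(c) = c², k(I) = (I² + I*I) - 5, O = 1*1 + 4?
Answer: 2775556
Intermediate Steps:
O = 5 (O = 1 + 4 = 5)
k(I) = -5 + 2*I² (k(I) = (I² + I²) - 5 = 2*I² - 5 = -5 + 2*I²)
m(s) = ⅔ - 50*s/3 (m(s) = ⅔ - ((-5 + 2*5²) + 5)*s/3 = ⅔ - ((-5 + 2*25) + 5)*s/3 = ⅔ - ((-5 + 50) + 5)*s/3 = ⅔ - (45 + 5)*s/3 = ⅔ - 50*s/3)
m(U(5 - 1*(-5)))² = (⅔ - 50*(5 - 1*(-5))²/3)² = (⅔ - 50*(5 + 5)²/3)² = (⅔ - 50/3*10²)² = (⅔ - 50/3*100)² = (⅔ - 5000/3)² = (-1666)² = 2775556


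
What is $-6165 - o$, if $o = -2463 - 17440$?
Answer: $13738$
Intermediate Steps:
$o = -19903$
$-6165 - o = -6165 - -19903 = -6165 + 19903 = 13738$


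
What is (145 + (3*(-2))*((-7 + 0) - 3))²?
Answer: 42025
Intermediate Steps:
(145 + (3*(-2))*((-7 + 0) - 3))² = (145 - 6*(-7 - 3))² = (145 - 6*(-10))² = (145 + 60)² = 205² = 42025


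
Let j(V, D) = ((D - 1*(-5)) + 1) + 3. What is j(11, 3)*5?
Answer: 60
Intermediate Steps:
j(V, D) = 9 + D (j(V, D) = ((D + 5) + 1) + 3 = ((5 + D) + 1) + 3 = (6 + D) + 3 = 9 + D)
j(11, 3)*5 = (9 + 3)*5 = 12*5 = 60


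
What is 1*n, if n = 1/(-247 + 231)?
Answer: -1/16 ≈ -0.062500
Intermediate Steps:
n = -1/16 (n = 1/(-16) = -1/16 ≈ -0.062500)
1*n = 1*(-1/16) = -1/16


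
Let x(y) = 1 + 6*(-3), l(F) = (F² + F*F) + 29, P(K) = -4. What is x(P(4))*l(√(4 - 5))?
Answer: -459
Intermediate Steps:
l(F) = 29 + 2*F² (l(F) = (F² + F²) + 29 = 2*F² + 29 = 29 + 2*F²)
x(y) = -17 (x(y) = 1 - 18 = -17)
x(P(4))*l(√(4 - 5)) = -17*(29 + 2*(√(4 - 5))²) = -17*(29 + 2*(√(-1))²) = -17*(29 + 2*I²) = -17*(29 + 2*(-1)) = -17*(29 - 2) = -17*27 = -459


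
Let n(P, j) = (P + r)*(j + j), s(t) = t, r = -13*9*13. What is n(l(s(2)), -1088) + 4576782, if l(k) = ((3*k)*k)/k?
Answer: 7873422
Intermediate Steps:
r = -1521 (r = -117*13 = -1521)
l(k) = 3*k (l(k) = (3*k**2)/k = 3*k)
n(P, j) = 2*j*(-1521 + P) (n(P, j) = (P - 1521)*(j + j) = (-1521 + P)*(2*j) = 2*j*(-1521 + P))
n(l(s(2)), -1088) + 4576782 = 2*(-1088)*(-1521 + 3*2) + 4576782 = 2*(-1088)*(-1521 + 6) + 4576782 = 2*(-1088)*(-1515) + 4576782 = 3296640 + 4576782 = 7873422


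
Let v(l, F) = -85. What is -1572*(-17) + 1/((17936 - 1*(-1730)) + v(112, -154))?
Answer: 523282645/19581 ≈ 26724.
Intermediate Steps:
-1572*(-17) + 1/((17936 - 1*(-1730)) + v(112, -154)) = -1572*(-17) + 1/((17936 - 1*(-1730)) - 85) = 26724 + 1/((17936 + 1730) - 85) = 26724 + 1/(19666 - 85) = 26724 + 1/19581 = 523282645/19581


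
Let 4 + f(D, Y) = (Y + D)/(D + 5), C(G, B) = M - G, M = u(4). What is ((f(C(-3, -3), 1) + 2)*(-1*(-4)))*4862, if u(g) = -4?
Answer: -38896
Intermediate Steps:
M = -4
C(G, B) = -4 - G
f(D, Y) = -4 + (D + Y)/(5 + D) (f(D, Y) = -4 + (Y + D)/(D + 5) = -4 + (D + Y)/(5 + D))
((f(C(-3, -3), 1) + 2)*(-1*(-4)))*4862 = (((-20 + 1 - 3*(-4 - 1*(-3)))/(5 + (-4 - 1*(-3))) + 2)*(-1*(-4)))*4862 = (((-20 + 1 - 3*(-4 + 3))/(5 + (-4 + 3)) + 2)*4)*4862 = (((-20 + 1 - 3*(-1))/(5 - 1) + 2)*4)*4862 = (((-20 + 1 + 3)/4 + 2)*4)*4862 = (((¼)*(-16) + 2)*4)*4862 = ((-4 + 2)*4)*4862 = -2*4*4862 = -8*4862 = -38896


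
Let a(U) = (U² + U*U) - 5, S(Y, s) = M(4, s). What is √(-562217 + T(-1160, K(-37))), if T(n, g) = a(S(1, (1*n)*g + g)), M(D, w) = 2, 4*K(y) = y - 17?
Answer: I*√562214 ≈ 749.81*I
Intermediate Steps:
K(y) = -17/4 + y/4 (K(y) = (y - 17)/4 = (-17 + y)/4 = -17/4 + y/4)
S(Y, s) = 2
a(U) = -5 + 2*U² (a(U) = (U² + U²) - 5 = 2*U² - 5 = -5 + 2*U²)
T(n, g) = 3 (T(n, g) = -5 + 2*2² = -5 + 2*4 = -5 + 8 = 3)
√(-562217 + T(-1160, K(-37))) = √(-562217 + 3) = √(-562214) = I*√562214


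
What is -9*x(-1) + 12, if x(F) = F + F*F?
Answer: 12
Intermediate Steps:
x(F) = F + F²
-9*x(-1) + 12 = -(-9)*(1 - 1) + 12 = -(-9)*0 + 12 = -9*0 + 12 = 0 + 12 = 12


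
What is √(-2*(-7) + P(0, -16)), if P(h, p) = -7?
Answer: √7 ≈ 2.6458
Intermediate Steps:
√(-2*(-7) + P(0, -16)) = √(-2*(-7) - 7) = √(14 - 7) = √7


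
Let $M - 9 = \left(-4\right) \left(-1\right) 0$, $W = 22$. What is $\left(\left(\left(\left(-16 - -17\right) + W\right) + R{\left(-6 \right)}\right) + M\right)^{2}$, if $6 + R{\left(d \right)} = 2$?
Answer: $784$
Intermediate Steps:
$R{\left(d \right)} = -4$ ($R{\left(d \right)} = -6 + 2 = -4$)
$M = 9$ ($M = 9 + \left(-4\right) \left(-1\right) 0 = 9 + 4 \cdot 0 = 9 + 0 = 9$)
$\left(\left(\left(\left(-16 - -17\right) + W\right) + R{\left(-6 \right)}\right) + M\right)^{2} = \left(\left(\left(\left(-16 - -17\right) + 22\right) - 4\right) + 9\right)^{2} = \left(\left(\left(\left(-16 + 17\right) + 22\right) - 4\right) + 9\right)^{2} = \left(\left(\left(1 + 22\right) - 4\right) + 9\right)^{2} = \left(\left(23 - 4\right) + 9\right)^{2} = \left(19 + 9\right)^{2} = 28^{2} = 784$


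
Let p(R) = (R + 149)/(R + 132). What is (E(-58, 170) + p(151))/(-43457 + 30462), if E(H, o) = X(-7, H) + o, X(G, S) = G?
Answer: -46429/3677585 ≈ -0.012625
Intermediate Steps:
p(R) = (149 + R)/(132 + R)
E(H, o) = -7 + o
(E(-58, 170) + p(151))/(-43457 + 30462) = ((-7 + 170) + (149 + 151)/(132 + 151))/(-43457 + 30462) = (163 + 300/283)/(-12995) = (163 + (1/283)*300)*(-1/12995) = (163 + 300/283)*(-1/12995) = (46429/283)*(-1/12995) = -46429/3677585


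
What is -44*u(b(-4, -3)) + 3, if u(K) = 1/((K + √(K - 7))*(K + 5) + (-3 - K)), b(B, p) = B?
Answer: 48/5 + 11*I*√11/5 ≈ 9.6 + 7.2966*I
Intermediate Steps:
u(K) = 1/(-3 - K + (5 + K)*(K + √(-7 + K))) (u(K) = 1/((K + √(-7 + K))*(5 + K) + (-3 - K)) = 1/((5 + K)*(K + √(-7 + K)) + (-3 - K)) = 1/(-3 - K + (5 + K)*(K + √(-7 + K))))
-44*u(b(-4, -3)) + 3 = -44/(-3 + (-4)² + 4*(-4) + 5*√(-7 - 4) - 4*√(-7 - 4)) + 3 = -44/(-3 + 16 - 16 + 5*√(-11) - 4*I*√11) + 3 = -44/(-3 + 16 - 16 + 5*(I*√11) - 4*I*√11) + 3 = -44/(-3 + 16 - 16 + 5*I*√11 - 4*I*√11) + 3 = -44/(-3 + I*√11) + 3 = 3 - 44/(-3 + I*√11)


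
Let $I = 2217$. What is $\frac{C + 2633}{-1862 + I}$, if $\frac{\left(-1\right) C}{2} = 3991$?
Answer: $- \frac{5349}{355} \approx -15.068$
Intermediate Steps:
$C = -7982$ ($C = \left(-2\right) 3991 = -7982$)
$\frac{C + 2633}{-1862 + I} = \frac{-7982 + 2633}{-1862 + 2217} = - \frac{5349}{355}$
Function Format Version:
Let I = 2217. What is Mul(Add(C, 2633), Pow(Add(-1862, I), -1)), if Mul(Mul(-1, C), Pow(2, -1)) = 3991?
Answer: Rational(-5349, 355) ≈ -15.068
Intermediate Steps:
C = -7982 (C = Mul(-2, 3991) = -7982)
Mul(Add(C, 2633), Pow(Add(-1862, I), -1)) = Mul(Add(-7982, 2633), Pow(Add(-1862, 2217), -1)) = Mul(-5349, Pow(355, -1)) = Mul(-5349, Rational(1, 355)) = Rational(-5349, 355)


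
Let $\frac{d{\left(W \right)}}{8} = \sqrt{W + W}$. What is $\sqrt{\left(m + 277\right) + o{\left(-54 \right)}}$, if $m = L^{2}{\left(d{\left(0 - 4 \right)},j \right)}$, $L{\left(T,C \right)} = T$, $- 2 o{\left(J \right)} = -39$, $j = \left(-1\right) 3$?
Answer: $\frac{i \sqrt{862}}{2} \approx 14.68 i$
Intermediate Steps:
$j = -3$
$o{\left(J \right)} = \frac{39}{2}$ ($o{\left(J \right)} = \left(- \frac{1}{2}\right) \left(-39\right) = \frac{39}{2}$)
$d{\left(W \right)} = 8 \sqrt{2} \sqrt{W}$ ($d{\left(W \right)} = 8 \sqrt{W + W} = 8 \sqrt{2 W} = 8 \sqrt{2} \sqrt{W}$)
$m = -512$ ($m = \left(8 \sqrt{2} \sqrt{0 - 4}\right)^{2} = \left(8 \sqrt{2} \sqrt{-4}\right)^{2} = \left(8 \sqrt{2} \cdot 2 i\right)^{2} = \left(16 i \sqrt{2}\right)^{2} = -512$)
$\sqrt{\left(m + 277\right) + o{\left(-54 \right)}} = \sqrt{\left(-512 + 277\right) + \frac{39}{2}} = \sqrt{-235 + \frac{39}{2}} = \sqrt{- \frac{431}{2}} = \frac{i \sqrt{862}}{2}$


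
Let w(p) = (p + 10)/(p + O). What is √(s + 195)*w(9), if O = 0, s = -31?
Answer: 38*√41/9 ≈ 27.035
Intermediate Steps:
w(p) = (10 + p)/p (w(p) = (p + 10)/(p + 0) = (10 + p)/p)
√(s + 195)*w(9) = √(-31 + 195)*((10 + 9)/9) = √164*((⅑)*19) = (2*√41)*(19/9) = 38*√41/9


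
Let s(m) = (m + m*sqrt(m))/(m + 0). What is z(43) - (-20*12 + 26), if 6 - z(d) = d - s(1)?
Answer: 179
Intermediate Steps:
s(m) = (m + m**(3/2))/m
z(d) = 8 - d (z(d) = 6 - (d - (1 + sqrt(1))) = 6 - (d - (1 + 1)) = 6 - (d - 1*2) = 6 - (d - 2) = 6 - (-2 + d) = 6 + (2 - d) = 8 - d)
z(43) - (-20*12 + 26) = (8 - 1*43) - (-20*12 + 26) = (8 - 43) - (-240 + 26) = -35 - 1*(-214) = -35 + 214 = 179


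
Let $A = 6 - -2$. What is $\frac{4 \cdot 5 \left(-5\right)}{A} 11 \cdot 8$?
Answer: $-1100$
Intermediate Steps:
$A = 8$ ($A = 6 + 2 = 8$)
$\frac{4 \cdot 5 \left(-5\right)}{A} 11 \cdot 8 = \frac{4 \cdot 5 \left(-5\right)}{8} \cdot 11 \cdot 8 = 20 \left(-5\right) \frac{1}{8} \cdot 11 \cdot 8 = \left(-100\right) \frac{1}{8} \cdot 11 \cdot 8 = \left(- \frac{25}{2}\right) 11 \cdot 8 = \left(- \frac{275}{2}\right) 8 = -1100$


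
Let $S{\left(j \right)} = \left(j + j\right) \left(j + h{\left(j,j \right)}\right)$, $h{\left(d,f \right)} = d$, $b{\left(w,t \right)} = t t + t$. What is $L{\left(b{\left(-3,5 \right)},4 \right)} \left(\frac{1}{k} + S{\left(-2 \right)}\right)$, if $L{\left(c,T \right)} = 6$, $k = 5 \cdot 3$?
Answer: $\frac{482}{5} \approx 96.4$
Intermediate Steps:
$b{\left(w,t \right)} = t + t^{2}$ ($b{\left(w,t \right)} = t^{2} + t = t + t^{2}$)
$k = 15$
$S{\left(j \right)} = 4 j^{2}$ ($S{\left(j \right)} = \left(j + j\right) \left(j + j\right) = 2 j 2 j = 4 j^{2}$)
$L{\left(b{\left(-3,5 \right)},4 \right)} \left(\frac{1}{k} + S{\left(-2 \right)}\right) = 6 \left(\frac{1}{15} + 4 \left(-2\right)^{2}\right) = 6 \left(\frac{1}{15} + 4 \cdot 4\right) = 6 \left(\frac{1}{15} + 16\right) = 6 \cdot \frac{241}{15} = \frac{482}{5}$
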